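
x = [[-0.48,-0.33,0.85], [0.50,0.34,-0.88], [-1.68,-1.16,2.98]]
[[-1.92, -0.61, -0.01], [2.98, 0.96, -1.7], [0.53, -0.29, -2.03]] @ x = [[0.63,0.44,-1.12], [1.91,1.31,-3.38], [3.01,2.08,-5.34]]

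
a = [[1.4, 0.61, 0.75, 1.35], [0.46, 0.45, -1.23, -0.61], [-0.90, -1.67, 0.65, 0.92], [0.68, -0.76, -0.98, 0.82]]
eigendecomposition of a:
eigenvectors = [[-0.58, -0.58, 0.65, 0.27], [0.57, 0.50, 0.34, -0.62], [-0.1, -0.29, -0.47, 0.73], [0.58, 0.56, 0.48, -0.08]]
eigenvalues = [-0.43, -0.05, 2.17, 1.63]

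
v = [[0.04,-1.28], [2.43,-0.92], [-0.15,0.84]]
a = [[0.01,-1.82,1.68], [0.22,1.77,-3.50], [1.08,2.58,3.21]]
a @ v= [[-4.67,  3.07], [4.83,  -4.85], [5.83,  -1.06]]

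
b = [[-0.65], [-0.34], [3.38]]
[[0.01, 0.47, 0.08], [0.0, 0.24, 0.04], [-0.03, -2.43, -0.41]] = b @ [[-0.01, -0.72, -0.12]]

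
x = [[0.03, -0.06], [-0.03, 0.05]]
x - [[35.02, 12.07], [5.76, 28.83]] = [[-34.99,-12.13], [-5.79,-28.78]]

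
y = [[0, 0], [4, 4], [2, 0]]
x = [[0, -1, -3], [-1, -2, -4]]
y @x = [[0, 0, 0], [-4, -12, -28], [0, -2, -6]]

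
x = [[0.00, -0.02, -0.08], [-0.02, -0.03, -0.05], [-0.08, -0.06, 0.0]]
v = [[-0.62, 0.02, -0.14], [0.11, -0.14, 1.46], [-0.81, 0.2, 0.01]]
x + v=[[-0.62, 0.0, -0.22], [0.09, -0.17, 1.41], [-0.89, 0.14, 0.01]]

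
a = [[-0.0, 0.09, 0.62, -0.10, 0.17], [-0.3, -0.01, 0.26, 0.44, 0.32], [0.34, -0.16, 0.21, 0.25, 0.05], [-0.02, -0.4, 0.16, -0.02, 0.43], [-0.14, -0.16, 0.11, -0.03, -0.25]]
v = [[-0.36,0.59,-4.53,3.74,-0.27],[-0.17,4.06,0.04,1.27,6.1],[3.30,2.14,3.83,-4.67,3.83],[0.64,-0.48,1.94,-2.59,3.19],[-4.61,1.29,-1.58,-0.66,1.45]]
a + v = [[-0.36,  0.68,  -3.91,  3.64,  -0.1], [-0.47,  4.05,  0.3,  1.71,  6.42], [3.64,  1.98,  4.04,  -4.42,  3.88], [0.62,  -0.88,  2.10,  -2.61,  3.62], [-4.75,  1.13,  -1.47,  -0.69,  1.2]]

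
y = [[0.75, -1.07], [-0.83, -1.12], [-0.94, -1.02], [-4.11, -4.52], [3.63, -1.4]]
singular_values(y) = [6.63, 3.75]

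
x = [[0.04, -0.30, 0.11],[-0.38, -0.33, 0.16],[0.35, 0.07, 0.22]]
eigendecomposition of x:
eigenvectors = [[0.45, 0.3, -0.18],[0.85, 0.06, 0.41],[-0.27, 0.95, 0.89]]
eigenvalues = [-0.59, 0.33, 0.18]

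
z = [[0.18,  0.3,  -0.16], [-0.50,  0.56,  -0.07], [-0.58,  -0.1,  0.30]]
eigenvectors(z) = [[(0.25+0j), 0.28+0.24j, (0.28-0.24j)], [(0.4+0j), -0.32+0.46j, (-0.32-0.46j)], [(0.88+0j), (-0.74+0j), -0.74-0.00j]]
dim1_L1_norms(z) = [0.64, 1.13, 0.98]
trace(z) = 1.04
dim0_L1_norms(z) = [1.26, 0.96, 0.53]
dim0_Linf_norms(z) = [0.58, 0.56, 0.3]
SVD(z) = [[-0.07, -0.58, 0.81], [0.78, -0.54, -0.31], [0.62, 0.61, 0.49]] @ diag([0.8533183162183907, 0.6500138694756562, 0.04722097728230258]) @ [[-0.89, 0.42, 0.17], [-0.29, -0.83, 0.48], [0.34, 0.38, 0.86]]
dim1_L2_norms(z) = [0.38, 0.75, 0.66]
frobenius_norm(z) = 1.07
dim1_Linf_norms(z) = [0.3, 0.56, 0.58]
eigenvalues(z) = [(0.09+0j), (0.47+0.25j), (0.47-0.25j)]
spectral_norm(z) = 0.85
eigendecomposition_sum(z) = [[(0.04-0j), -0.02+0.00j, (0.02+0j)],[0.06-0.00j, (-0.03+0j), (0.04+0j)],[0.14-0.00j, -0.07+0.00j, 0.08+0.00j]] + [[0.07+0.19j, (0.16-0.18j), (-0.09+0.03j)],[-0.28+0.14j, (0.3+0.22j), -0.05-0.14j],[(-0.36-0.2j), (-0.01+0.49j), 0.11-0.16j]] + [[(0.07-0.19j), (0.16+0.18j), (-0.09-0.03j)], [(-0.28-0.14j), (0.3-0.22j), (-0.05+0.14j)], [(-0.36+0.2j), -0.01-0.49j, (0.11+0.16j)]]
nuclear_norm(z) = 1.55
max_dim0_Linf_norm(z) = 0.58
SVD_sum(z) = [[0.06, -0.03, -0.01],[-0.60, 0.28, 0.11],[-0.47, 0.22, 0.09]] + [[0.11, 0.31, -0.18],  [0.1, 0.29, -0.17],  [-0.12, -0.33, 0.19]] + [[0.01, 0.01, 0.03], [-0.01, -0.01, -0.01], [0.01, 0.01, 0.02]]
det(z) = 0.03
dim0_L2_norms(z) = [0.79, 0.64, 0.35]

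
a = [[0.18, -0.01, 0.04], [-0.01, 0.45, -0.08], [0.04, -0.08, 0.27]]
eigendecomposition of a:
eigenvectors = [[-0.91, -0.4, -0.08],[0.08, -0.36, 0.93],[0.40, -0.84, -0.36]]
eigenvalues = [0.16, 0.25, 0.48]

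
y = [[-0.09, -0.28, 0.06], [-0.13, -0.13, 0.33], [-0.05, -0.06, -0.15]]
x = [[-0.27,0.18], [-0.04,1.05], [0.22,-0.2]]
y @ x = [[0.05, -0.32], [0.11, -0.23], [-0.02, -0.04]]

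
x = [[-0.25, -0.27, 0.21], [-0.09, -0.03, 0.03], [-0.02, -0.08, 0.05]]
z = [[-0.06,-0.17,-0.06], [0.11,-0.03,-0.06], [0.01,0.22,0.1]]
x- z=[[-0.19, -0.10, 0.27], [-0.20, 0.00, 0.09], [-0.03, -0.3, -0.05]]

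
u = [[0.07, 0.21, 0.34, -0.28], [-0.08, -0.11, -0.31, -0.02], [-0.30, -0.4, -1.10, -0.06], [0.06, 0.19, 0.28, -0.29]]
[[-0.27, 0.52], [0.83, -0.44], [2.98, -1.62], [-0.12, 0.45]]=u@ [[-3.03, 2.12], [-0.29, 0.46], [-1.67, 0.73], [-2.03, -0.09]]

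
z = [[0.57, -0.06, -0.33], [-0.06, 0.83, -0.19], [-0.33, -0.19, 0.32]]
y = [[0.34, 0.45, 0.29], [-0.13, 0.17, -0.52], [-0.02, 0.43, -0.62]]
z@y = [[0.21,0.10,0.4], [-0.12,0.03,-0.33], [-0.09,-0.04,-0.2]]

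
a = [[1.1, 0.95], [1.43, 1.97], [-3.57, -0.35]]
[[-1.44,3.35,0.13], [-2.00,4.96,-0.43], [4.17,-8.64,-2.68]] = a @ [[-1.15,2.34,0.83], [-0.18,0.82,-0.82]]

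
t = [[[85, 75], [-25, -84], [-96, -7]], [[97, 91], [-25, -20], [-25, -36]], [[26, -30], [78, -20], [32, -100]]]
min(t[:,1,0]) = -25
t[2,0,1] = -30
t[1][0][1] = 91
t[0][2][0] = -96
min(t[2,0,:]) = -30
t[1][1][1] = -20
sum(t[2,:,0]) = 136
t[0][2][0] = -96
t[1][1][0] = -25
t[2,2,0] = 32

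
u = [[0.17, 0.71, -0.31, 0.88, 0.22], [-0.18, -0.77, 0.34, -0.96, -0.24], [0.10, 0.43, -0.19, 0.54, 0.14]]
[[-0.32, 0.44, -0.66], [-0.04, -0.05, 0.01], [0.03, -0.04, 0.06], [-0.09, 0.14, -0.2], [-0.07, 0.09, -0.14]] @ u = [[-0.20, -0.85, 0.37, -1.06, -0.27], [0.00, 0.01, -0.01, 0.02, 0.00], [0.02, 0.08, -0.03, 0.1, 0.02], [-0.06, -0.26, 0.11, -0.32, -0.08], [-0.04, -0.18, 0.08, -0.22, -0.06]]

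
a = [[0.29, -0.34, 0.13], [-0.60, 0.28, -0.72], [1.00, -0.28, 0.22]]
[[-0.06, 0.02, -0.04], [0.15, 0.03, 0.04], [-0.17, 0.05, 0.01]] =a@[[-0.14,  0.07,  0.06], [0.02,  -0.04,  0.15], [-0.09,  -0.12,  -0.05]]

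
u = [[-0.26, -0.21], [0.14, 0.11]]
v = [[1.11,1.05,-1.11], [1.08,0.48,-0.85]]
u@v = [[-0.52,-0.37,0.47],[0.27,0.20,-0.25]]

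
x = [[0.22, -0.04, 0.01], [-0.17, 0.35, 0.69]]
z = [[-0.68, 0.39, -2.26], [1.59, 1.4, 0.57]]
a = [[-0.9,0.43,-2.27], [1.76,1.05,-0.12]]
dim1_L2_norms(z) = [2.39, 2.19]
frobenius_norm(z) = 3.25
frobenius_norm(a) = 3.22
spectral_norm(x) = 0.79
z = x + a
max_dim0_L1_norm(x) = 0.7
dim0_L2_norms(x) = [0.28, 0.35, 0.69]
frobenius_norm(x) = 0.82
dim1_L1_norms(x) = [0.27, 1.21]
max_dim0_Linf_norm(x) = 0.69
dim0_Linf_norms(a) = [1.76, 1.05, 2.27]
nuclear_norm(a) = 4.52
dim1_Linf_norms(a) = [2.27, 1.76]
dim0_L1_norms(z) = [2.27, 1.79, 2.83]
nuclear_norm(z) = 4.51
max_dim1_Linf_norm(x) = 0.69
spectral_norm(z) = 2.67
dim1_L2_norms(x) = [0.22, 0.79]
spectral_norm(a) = 2.54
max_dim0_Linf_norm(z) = 2.26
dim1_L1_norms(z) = [3.33, 3.56]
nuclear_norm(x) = 1.01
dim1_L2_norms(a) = [2.48, 2.05]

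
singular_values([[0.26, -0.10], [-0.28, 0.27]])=[0.47, 0.09]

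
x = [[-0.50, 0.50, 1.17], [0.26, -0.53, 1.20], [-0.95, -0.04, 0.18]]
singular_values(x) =[1.72, 1.13, 0.6]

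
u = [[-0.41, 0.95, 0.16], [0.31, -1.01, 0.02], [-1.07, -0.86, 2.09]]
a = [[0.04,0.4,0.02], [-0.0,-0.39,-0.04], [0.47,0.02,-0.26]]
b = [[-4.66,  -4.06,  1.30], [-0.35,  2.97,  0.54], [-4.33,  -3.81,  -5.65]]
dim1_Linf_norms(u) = [0.95, 1.01, 2.09]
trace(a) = -0.61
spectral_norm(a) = 0.57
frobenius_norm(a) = 0.78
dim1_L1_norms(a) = [0.46, 0.43, 0.75]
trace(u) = 0.67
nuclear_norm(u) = 3.98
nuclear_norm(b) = 16.38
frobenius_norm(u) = 2.91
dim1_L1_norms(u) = [1.52, 1.34, 4.02]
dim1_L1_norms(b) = [10.02, 3.86, 13.79]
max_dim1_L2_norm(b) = 8.07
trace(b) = -7.34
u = a @ b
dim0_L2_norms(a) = [0.47, 0.56, 0.26]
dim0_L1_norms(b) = [9.34, 10.84, 7.49]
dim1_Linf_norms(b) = [4.66, 2.97, 5.65]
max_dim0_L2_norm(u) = 2.1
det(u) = 0.01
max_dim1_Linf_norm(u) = 2.09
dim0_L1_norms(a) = [0.51, 0.81, 0.32]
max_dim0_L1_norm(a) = 0.81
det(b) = 104.58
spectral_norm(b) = 9.32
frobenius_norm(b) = 10.69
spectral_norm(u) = 2.51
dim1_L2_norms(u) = [1.05, 1.06, 2.5]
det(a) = 0.00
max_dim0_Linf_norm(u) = 2.09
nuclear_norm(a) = 1.10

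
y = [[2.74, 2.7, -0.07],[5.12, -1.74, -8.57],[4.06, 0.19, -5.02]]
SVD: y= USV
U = [[-0.11, 0.93, -0.34], [-0.84, -0.28, -0.47], [-0.53, 0.24, 0.81]]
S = [12.01, 3.86, 0.07]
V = [[-0.56, 0.09, 0.82],[0.54, 0.79, 0.29],[-0.62, 0.61, -0.49]]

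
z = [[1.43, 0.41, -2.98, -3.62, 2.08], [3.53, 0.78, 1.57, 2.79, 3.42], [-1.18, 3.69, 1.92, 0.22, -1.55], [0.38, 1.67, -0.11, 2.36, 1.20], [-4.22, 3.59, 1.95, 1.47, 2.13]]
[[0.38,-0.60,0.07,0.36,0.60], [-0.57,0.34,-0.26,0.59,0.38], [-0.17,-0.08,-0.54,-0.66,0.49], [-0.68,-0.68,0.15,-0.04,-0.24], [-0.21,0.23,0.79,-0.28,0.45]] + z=[[1.81, -0.19, -2.91, -3.26, 2.68], [2.96, 1.12, 1.31, 3.38, 3.80], [-1.35, 3.61, 1.38, -0.44, -1.06], [-0.30, 0.99, 0.04, 2.32, 0.96], [-4.43, 3.82, 2.74, 1.19, 2.58]]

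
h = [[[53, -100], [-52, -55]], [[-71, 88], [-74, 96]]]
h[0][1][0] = -52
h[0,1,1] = -55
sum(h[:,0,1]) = -12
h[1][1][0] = -74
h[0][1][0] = -52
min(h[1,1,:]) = -74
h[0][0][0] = 53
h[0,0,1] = -100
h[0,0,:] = [53, -100]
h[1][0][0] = -71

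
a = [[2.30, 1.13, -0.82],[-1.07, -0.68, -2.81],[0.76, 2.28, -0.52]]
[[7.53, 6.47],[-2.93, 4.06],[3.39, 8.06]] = a@ [[2.98, 0.60],[0.45, 2.80],[-0.2, -2.35]]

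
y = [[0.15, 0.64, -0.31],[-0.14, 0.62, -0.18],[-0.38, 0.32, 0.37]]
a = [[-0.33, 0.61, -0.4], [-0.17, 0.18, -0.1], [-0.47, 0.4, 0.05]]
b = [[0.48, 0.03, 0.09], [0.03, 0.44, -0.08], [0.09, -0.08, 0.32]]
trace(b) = 1.24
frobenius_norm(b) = 0.75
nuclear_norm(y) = 1.70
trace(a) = -0.10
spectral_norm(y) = 0.98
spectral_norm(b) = 0.52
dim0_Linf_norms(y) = [0.38, 0.64, 0.37]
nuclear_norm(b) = 1.24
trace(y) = 1.14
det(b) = 0.06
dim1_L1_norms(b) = [0.6, 0.55, 0.49]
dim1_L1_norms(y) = [1.1, 0.94, 1.07]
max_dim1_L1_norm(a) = 1.34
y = b + a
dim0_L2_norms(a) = [0.6, 0.75, 0.42]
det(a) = 0.01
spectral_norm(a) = 0.99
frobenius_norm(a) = 1.05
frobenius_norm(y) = 1.16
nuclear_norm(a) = 1.36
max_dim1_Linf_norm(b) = 0.48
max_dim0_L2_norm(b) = 0.49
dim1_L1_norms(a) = [1.34, 0.45, 0.92]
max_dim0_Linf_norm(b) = 0.48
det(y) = 0.06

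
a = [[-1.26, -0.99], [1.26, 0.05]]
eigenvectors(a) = [[0.39-0.54j,0.39+0.54j],[(-0.75+0j),-0.75-0.00j]]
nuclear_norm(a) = 2.55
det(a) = 1.18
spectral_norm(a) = 1.95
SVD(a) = [[-0.8, 0.6], [0.60, 0.8]] @ diag([1.9461280830395893, 0.6085930367697728]) @ [[0.91,  0.42], [0.42,  -0.91]]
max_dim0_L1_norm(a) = 2.52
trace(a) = -1.21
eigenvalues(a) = [(-0.6+0.9j), (-0.6-0.9j)]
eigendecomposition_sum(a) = [[-0.63+0.23j,-0.50-0.33j], [(0.63+0.42j),0.03+0.67j]] + [[-0.63-0.23j,(-0.5+0.33j)], [(0.63-0.42j),(0.03-0.67j)]]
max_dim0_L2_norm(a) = 1.78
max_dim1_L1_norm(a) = 2.25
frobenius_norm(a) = 2.04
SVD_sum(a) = [[-1.41,-0.66], [1.05,0.49]] + [[0.15, -0.33], [0.21, -0.44]]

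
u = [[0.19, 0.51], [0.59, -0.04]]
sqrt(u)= [[(0.48+0.28j), (0.36-0.32j)], [0.42-0.37j, (0.32+0.42j)]]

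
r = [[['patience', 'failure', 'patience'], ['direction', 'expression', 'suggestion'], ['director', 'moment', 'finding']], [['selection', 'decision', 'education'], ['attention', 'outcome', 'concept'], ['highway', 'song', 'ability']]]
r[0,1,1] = 'expression'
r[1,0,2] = 'education'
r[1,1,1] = 'outcome'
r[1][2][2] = 'ability'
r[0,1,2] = 'suggestion'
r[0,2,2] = 'finding'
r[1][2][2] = 'ability'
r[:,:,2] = [['patience', 'suggestion', 'finding'], ['education', 'concept', 'ability']]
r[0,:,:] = [['patience', 'failure', 'patience'], ['direction', 'expression', 'suggestion'], ['director', 'moment', 'finding']]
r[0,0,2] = 'patience'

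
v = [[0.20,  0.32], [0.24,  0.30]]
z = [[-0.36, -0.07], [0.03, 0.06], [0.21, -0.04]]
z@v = [[-0.09, -0.14],[0.02, 0.03],[0.03, 0.06]]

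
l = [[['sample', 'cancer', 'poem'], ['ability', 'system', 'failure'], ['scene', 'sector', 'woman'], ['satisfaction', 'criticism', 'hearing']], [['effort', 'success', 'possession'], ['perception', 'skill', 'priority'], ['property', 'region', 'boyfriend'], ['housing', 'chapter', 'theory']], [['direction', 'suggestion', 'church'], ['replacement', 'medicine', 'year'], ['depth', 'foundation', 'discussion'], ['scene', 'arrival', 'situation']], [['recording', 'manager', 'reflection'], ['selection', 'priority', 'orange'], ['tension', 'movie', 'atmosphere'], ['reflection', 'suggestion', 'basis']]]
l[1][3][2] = 'theory'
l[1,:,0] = ['effort', 'perception', 'property', 'housing']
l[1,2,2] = 'boyfriend'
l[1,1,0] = 'perception'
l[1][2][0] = 'property'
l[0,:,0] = ['sample', 'ability', 'scene', 'satisfaction']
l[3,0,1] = 'manager'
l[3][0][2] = 'reflection'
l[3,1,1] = 'priority'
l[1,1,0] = 'perception'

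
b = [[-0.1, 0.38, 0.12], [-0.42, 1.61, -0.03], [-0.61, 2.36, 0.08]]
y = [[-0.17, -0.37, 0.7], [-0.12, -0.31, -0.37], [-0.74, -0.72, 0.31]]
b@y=[[-0.12, -0.17, -0.17], [-0.10, -0.32, -0.90], [-0.24, -0.56, -1.28]]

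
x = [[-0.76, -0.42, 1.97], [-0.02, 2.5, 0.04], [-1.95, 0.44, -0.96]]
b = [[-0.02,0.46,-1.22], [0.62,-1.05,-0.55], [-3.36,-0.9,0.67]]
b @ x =[[2.38, 0.62, 1.15], [0.62, -3.13, 1.71], [1.27, -0.54, -7.3]]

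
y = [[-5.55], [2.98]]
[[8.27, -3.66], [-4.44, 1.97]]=y@[[-1.49, 0.66]]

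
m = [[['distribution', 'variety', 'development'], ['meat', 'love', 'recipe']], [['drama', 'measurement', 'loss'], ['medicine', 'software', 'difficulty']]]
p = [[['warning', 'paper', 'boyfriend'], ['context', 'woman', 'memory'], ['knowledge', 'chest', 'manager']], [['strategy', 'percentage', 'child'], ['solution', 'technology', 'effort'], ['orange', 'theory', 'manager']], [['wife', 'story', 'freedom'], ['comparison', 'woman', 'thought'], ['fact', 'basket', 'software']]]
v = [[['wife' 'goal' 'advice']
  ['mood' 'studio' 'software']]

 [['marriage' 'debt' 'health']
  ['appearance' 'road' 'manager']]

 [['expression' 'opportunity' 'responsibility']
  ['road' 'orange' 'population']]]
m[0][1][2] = 'recipe'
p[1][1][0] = 'solution'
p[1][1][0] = 'solution'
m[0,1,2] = 'recipe'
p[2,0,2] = 'freedom'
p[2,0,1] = 'story'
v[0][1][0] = 'mood'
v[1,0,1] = 'debt'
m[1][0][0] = 'drama'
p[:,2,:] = [['knowledge', 'chest', 'manager'], ['orange', 'theory', 'manager'], ['fact', 'basket', 'software']]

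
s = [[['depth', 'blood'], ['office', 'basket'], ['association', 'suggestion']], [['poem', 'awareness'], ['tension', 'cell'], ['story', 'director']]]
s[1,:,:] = [['poem', 'awareness'], ['tension', 'cell'], ['story', 'director']]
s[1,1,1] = 'cell'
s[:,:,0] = [['depth', 'office', 'association'], ['poem', 'tension', 'story']]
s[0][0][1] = 'blood'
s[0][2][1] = 'suggestion'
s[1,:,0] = ['poem', 'tension', 'story']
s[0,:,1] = ['blood', 'basket', 'suggestion']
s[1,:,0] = ['poem', 'tension', 'story']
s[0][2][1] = 'suggestion'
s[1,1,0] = 'tension'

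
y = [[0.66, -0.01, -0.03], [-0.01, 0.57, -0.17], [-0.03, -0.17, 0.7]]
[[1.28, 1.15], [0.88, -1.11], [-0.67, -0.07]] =y @ [[1.94, 1.68], [1.43, -2.07], [-0.52, -0.53]]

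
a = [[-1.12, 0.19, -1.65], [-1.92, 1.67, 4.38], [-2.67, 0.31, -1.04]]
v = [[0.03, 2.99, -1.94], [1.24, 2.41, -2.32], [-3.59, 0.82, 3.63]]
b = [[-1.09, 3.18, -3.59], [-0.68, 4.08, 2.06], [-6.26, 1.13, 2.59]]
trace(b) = 5.58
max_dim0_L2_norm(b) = 6.39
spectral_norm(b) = 7.34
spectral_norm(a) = 5.16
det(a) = -5.51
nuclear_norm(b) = 16.01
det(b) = -133.32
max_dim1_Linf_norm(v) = 3.63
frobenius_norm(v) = 7.22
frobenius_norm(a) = 6.16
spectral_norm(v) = 6.08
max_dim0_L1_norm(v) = 7.89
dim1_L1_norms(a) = [2.96, 7.97, 4.02]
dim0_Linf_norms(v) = [3.59, 2.99, 3.63]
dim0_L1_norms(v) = [4.86, 6.22, 7.89]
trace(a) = -0.49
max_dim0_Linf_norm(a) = 4.38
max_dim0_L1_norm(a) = 7.07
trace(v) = 6.07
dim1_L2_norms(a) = [2.0, 5.07, 2.88]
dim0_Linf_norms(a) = [2.67, 1.67, 4.38]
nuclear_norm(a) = 8.83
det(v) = -6.99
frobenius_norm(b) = 9.63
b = v + a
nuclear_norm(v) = 10.26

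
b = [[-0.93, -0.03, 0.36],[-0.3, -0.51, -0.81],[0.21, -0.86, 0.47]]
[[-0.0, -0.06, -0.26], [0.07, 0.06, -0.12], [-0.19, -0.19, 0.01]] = b @ [[-0.06,-0.0,0.28], [0.13,0.13,0.06], [-0.15,-0.16,0.01]]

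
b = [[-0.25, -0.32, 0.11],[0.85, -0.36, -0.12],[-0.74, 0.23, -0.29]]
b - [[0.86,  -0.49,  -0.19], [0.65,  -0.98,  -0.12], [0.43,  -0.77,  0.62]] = [[-1.11, 0.17, 0.30], [0.2, 0.62, 0.00], [-1.17, 1.0, -0.91]]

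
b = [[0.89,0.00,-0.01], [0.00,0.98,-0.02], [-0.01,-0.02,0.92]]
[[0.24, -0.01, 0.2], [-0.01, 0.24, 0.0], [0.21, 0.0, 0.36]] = b @ [[0.27, -0.01, 0.23], [-0.01, 0.25, 0.01], [0.23, 0.01, 0.39]]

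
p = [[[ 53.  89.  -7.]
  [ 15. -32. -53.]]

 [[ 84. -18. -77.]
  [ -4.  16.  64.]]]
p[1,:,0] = [84.0, -4.0]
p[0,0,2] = -7.0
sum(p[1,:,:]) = 65.0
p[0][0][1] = 89.0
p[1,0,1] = -18.0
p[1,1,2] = 64.0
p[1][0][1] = -18.0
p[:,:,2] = [[-7.0, -53.0], [-77.0, 64.0]]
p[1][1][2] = 64.0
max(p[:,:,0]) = 84.0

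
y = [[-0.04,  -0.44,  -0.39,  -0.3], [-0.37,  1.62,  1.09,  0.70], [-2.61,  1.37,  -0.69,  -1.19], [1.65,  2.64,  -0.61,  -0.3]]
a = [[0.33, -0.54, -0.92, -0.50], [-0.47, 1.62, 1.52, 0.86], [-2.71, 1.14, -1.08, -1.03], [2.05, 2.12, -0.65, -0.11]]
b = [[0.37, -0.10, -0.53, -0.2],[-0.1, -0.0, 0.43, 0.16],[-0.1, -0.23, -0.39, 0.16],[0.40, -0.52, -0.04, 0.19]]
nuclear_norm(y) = 8.50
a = y + b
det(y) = -0.07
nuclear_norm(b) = 1.96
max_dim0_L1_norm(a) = 5.56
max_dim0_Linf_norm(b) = 0.53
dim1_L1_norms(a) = [2.29, 4.47, 5.96, 4.93]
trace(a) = 0.76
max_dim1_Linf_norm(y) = 2.64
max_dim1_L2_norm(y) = 3.25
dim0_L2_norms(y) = [3.11, 3.42, 1.48, 1.44]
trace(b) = 0.17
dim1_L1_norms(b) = [1.2, 0.69, 0.88, 1.15]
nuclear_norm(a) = 8.98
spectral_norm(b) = 0.93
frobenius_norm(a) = 5.23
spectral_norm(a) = 3.54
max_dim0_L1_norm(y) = 6.07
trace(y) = 0.59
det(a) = 0.27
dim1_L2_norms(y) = [0.66, 2.11, 3.25, 3.19]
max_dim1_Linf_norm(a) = 2.71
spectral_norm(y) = 3.45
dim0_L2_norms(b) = [0.56, 0.58, 0.79, 0.36]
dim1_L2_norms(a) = [1.22, 2.43, 3.3, 3.02]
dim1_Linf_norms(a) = [0.92, 1.62, 2.71, 2.12]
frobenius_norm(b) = 1.18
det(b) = -0.00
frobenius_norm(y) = 5.06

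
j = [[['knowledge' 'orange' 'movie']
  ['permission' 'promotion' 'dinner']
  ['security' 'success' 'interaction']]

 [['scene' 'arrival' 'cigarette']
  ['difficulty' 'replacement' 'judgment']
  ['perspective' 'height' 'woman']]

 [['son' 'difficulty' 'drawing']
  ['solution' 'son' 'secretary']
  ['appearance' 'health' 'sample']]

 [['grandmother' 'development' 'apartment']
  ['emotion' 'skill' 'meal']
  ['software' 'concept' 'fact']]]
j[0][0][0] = 'knowledge'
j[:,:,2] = [['movie', 'dinner', 'interaction'], ['cigarette', 'judgment', 'woman'], ['drawing', 'secretary', 'sample'], ['apartment', 'meal', 'fact']]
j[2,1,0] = 'solution'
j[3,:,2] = ['apartment', 'meal', 'fact']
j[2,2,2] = 'sample'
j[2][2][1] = 'health'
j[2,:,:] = [['son', 'difficulty', 'drawing'], ['solution', 'son', 'secretary'], ['appearance', 'health', 'sample']]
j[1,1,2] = 'judgment'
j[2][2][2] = 'sample'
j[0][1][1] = 'promotion'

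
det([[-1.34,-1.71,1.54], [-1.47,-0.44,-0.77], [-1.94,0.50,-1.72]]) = -2.207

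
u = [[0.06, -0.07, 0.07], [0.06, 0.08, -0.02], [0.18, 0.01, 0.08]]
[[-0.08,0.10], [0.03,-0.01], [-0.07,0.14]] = u @ [[-0.47, 0.57], [0.76, -0.44], [0.06, 0.52]]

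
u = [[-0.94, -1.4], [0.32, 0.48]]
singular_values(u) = [1.78, 0.0]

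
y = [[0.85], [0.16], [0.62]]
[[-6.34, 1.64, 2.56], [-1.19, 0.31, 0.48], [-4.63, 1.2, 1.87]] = y @ [[-7.46,1.93,3.01]]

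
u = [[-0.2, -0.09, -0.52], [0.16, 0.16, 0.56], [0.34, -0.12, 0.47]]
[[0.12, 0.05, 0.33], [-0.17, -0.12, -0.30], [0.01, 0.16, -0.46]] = u@[[0.53, 0.56, -0.37], [-0.18, -0.58, 0.51], [-0.41, -0.21, -0.58]]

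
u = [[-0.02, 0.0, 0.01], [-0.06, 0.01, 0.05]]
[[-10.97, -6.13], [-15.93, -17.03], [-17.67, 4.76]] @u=[[0.59, -0.06, -0.42],  [1.34, -0.17, -1.01],  [0.07, 0.05, 0.06]]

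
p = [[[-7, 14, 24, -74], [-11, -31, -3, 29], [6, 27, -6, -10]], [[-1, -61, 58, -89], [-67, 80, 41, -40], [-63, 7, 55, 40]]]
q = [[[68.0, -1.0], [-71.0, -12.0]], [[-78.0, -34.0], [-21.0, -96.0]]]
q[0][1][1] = -12.0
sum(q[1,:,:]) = -229.0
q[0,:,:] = [[68.0, -1.0], [-71.0, -12.0]]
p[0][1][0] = -11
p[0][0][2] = 24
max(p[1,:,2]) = 58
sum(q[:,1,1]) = -108.0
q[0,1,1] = -12.0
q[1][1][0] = -21.0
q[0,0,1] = -1.0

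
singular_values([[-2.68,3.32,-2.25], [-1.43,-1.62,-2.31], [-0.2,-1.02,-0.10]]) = [4.94, 3.15, 0.28]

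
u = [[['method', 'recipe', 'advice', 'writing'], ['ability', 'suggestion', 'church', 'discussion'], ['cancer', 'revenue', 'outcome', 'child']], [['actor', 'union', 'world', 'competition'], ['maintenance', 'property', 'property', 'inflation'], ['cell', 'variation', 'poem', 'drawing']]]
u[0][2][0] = 'cancer'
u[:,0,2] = ['advice', 'world']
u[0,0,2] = 'advice'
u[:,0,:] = [['method', 'recipe', 'advice', 'writing'], ['actor', 'union', 'world', 'competition']]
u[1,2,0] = 'cell'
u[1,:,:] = [['actor', 'union', 'world', 'competition'], ['maintenance', 'property', 'property', 'inflation'], ['cell', 'variation', 'poem', 'drawing']]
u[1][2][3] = 'drawing'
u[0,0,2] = 'advice'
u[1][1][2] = 'property'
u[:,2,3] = ['child', 'drawing']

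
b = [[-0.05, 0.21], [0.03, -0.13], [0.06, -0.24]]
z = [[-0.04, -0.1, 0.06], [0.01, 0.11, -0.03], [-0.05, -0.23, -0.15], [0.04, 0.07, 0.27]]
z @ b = [[0.00, -0.01], [0.00, -0.01], [-0.01, 0.06], [0.02, -0.07]]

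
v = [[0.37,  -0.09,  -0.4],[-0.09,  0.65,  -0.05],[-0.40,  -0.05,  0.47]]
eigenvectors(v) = [[-0.74, -0.67, 0.03], [-0.15, 0.13, -0.98], [-0.65, 0.73, 0.2]]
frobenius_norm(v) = 1.06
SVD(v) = [[-0.67, 0.03, 0.74], [0.13, -0.98, 0.15], [0.73, 0.20, 0.65]] @ diag([0.8260925044918039, 0.6626232146893416, 0.001284280818854402]) @ [[-0.67, 0.13, 0.73], [0.03, -0.98, 0.20], [0.74, 0.15, 0.65]]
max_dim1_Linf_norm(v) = 0.65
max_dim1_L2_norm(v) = 0.66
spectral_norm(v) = 0.83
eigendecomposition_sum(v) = [[0.00, 0.00, 0.0], [0.00, 0.0, 0.0], [0.00, 0.00, 0.0]] + [[0.37, -0.07, -0.40], [-0.07, 0.01, 0.08], [-0.40, 0.08, 0.44]] + [[0.00, -0.02, 0.0], [-0.02, 0.64, -0.13], [0.0, -0.13, 0.03]]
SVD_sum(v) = [[0.37,-0.07,-0.4],  [-0.07,0.01,0.08],  [-0.4,0.08,0.44]] + [[0.0,-0.02,0.00],[-0.02,0.64,-0.13],[0.00,-0.13,0.03]] + [[0.0, 0.0, 0.0], [0.00, 0.0, 0.00], [0.00, 0.0, 0.0]]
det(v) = 0.00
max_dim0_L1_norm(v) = 0.92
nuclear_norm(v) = 1.49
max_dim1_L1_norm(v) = 0.92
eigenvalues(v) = [0.0, 0.83, 0.66]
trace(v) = 1.49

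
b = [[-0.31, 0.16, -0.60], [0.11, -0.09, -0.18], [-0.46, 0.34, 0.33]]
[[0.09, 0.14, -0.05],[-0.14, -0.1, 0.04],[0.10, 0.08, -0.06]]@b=[[0.01, -0.02, -0.10], [0.01, 0.0, 0.12], [0.01, -0.01, -0.09]]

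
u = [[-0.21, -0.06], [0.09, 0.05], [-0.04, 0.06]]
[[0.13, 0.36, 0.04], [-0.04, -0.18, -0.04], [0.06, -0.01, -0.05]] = u@ [[-0.77, -1.41, 0.04], [0.57, -1.14, -0.82]]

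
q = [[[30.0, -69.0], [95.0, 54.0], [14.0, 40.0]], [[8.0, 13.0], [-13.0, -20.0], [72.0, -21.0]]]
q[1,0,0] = 8.0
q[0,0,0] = 30.0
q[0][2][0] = 14.0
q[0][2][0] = 14.0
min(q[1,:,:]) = -21.0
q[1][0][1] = 13.0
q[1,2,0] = 72.0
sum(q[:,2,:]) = 105.0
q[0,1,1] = 54.0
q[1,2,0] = 72.0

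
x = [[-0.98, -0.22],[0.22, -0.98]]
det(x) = 1.009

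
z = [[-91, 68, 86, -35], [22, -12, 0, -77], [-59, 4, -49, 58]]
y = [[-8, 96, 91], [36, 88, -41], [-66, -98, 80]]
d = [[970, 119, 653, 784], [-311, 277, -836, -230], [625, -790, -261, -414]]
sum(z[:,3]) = -54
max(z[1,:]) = 22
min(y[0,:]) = -8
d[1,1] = 277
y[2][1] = -98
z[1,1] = -12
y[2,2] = 80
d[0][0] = 970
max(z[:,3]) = 58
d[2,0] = 625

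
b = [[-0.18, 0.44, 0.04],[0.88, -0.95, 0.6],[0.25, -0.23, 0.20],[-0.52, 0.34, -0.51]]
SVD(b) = [[-0.22, -0.78, 0.57], [0.83, 0.15, 0.53], [0.23, -0.09, -0.27], [-0.45, 0.6, 0.57]] @ diag([1.709859434404346, 0.3773203165744303, 0.003176992071073645]) @ [[0.62,  -0.64,  0.45],[-0.18,  -0.68,  -0.71],[0.76,  0.36,  -0.54]]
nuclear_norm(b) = 2.09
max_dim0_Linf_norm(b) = 0.95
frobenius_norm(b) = 1.75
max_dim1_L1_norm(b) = 2.43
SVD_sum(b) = [[-0.23, 0.24, -0.17], [0.89, -0.91, 0.64], [0.24, -0.25, 0.18], [-0.48, 0.49, -0.35]] + [[0.05, 0.2, 0.21],[-0.01, -0.04, -0.04],[0.01, 0.02, 0.02],[-0.04, -0.15, -0.16]] + [[0.0, 0.0, -0.0], [0.00, 0.0, -0.0], [-0.0, -0.0, 0.0], [0.0, 0.0, -0.0]]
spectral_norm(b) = 1.71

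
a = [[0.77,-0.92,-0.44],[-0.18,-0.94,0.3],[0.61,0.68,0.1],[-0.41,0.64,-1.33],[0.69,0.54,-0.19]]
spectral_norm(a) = 1.83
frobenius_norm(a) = 2.58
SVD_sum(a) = [[0.02, -0.50, 0.3], [0.03, -0.81, 0.49], [-0.02, 0.43, -0.26], [-0.04, 1.07, -0.65], [-0.02, 0.46, -0.28]] + [[-0.04,-0.02,-0.03], [-0.22,-0.12,-0.18], [0.54,0.29,0.44], [-0.59,-0.31,-0.48], [0.42,0.23,0.34]] + [[0.79, -0.4, -0.71], [0.01, -0.01, -0.01], [0.08, -0.04, -0.08], [0.22, -0.11, -0.20], [0.28, -0.14, -0.25]]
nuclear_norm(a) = 4.39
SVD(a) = [[0.32, 0.04, -0.91], [0.52, 0.24, -0.02], [-0.28, -0.58, -0.1], [-0.68, 0.63, -0.25], [-0.29, -0.45, -0.32]] @ diag([1.8325367845365994, 1.3041825389109114, 1.2548772204961536]) @ [[0.03, -0.85, 0.52],[-0.72, -0.38, -0.58],[-0.70, 0.35, 0.63]]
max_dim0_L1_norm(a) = 3.72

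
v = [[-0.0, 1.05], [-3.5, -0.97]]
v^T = [[-0.00, -3.50], [1.05, -0.97]]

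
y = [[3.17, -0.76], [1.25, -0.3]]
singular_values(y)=[3.5, 0.0]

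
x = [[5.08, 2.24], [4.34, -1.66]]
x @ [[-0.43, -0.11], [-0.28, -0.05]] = [[-2.81, -0.67],[-1.4, -0.39]]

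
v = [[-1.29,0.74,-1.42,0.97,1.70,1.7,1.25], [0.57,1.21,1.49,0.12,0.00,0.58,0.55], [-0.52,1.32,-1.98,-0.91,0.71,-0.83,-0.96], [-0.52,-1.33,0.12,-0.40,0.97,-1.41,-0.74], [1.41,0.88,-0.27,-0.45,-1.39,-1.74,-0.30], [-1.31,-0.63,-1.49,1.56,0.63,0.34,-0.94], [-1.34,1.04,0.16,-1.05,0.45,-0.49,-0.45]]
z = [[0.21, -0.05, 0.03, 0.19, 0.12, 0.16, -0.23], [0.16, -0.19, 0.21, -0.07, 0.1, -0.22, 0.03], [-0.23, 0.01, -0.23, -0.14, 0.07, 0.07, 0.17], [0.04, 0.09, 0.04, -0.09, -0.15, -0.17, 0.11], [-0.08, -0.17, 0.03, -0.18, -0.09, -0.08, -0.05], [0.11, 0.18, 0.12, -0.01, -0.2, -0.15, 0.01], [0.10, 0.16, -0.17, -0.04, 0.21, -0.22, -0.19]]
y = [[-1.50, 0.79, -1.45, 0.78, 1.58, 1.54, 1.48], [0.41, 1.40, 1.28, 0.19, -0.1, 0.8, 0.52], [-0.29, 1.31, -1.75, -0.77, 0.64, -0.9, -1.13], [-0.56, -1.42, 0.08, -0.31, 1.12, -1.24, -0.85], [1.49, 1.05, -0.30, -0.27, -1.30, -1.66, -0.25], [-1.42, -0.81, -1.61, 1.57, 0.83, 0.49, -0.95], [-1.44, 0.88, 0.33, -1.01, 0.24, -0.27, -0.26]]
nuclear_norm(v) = 16.47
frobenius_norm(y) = 7.28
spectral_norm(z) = 0.57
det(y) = 109.03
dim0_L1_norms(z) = [0.93, 0.85, 0.83, 0.72, 0.94, 1.07, 0.79]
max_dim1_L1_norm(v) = 9.07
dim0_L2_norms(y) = [3.02, 2.97, 3.1, 2.21, 2.57, 2.9, 2.34]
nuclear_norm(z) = 2.22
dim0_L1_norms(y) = [7.11, 7.66, 6.8, 4.9, 5.81, 6.9, 5.44]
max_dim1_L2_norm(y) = 3.56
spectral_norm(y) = 4.67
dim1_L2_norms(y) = [3.56, 2.17, 2.82, 2.44, 2.83, 3.09, 2.04]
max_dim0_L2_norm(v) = 3.24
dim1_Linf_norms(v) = [1.7, 1.49, 1.98, 1.41, 1.74, 1.56, 1.34]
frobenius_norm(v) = 7.26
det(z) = -0.00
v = z + y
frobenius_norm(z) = 1.00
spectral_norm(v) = 4.65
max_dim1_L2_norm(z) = 0.44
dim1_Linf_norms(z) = [0.23, 0.22, 0.23, 0.17, 0.18, 0.2, 0.22]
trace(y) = -3.23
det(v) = 85.16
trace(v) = -3.96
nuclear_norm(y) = 16.68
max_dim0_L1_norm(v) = 7.15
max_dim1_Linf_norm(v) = 1.98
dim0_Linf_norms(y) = [1.5, 1.42, 1.75, 1.57, 1.58, 1.66, 1.48]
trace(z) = -0.73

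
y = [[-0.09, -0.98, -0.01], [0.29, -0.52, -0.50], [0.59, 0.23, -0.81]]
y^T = [[-0.09, 0.29, 0.59], [-0.98, -0.52, 0.23], [-0.01, -0.5, -0.81]]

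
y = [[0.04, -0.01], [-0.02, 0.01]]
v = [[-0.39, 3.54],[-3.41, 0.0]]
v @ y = [[-0.09,0.04], [-0.14,0.03]]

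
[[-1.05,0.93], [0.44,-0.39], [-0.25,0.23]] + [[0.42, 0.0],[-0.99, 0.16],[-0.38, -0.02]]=[[-0.63, 0.93], [-0.55, -0.23], [-0.63, 0.21]]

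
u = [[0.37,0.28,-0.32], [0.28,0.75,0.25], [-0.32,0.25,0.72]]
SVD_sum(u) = [[0.00, -0.04, -0.04], [-0.04, 0.47, 0.49], [-0.04, 0.49, 0.51]] + [[0.37, 0.32, -0.28], [0.32, 0.28, -0.24], [-0.28, -0.24, 0.21]] + [[-0.0, 0.0, -0.0], [0.00, -0.00, 0.0], [-0.00, 0.00, -0.00]]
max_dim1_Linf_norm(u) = 0.75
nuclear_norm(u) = 1.84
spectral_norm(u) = 0.99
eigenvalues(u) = [-0.0, 0.86, 0.99]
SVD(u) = [[0.06, 0.66, 0.75], [-0.69, 0.57, -0.44], [-0.72, -0.49, 0.49]] @ diag([0.9863932239516005, 0.8552343297665628, 0.0016275537181634932]) @ [[0.06, -0.69, -0.72],[0.66, 0.57, -0.49],[-0.75, 0.44, -0.49]]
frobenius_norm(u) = 1.31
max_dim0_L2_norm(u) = 0.84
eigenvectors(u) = [[-0.75, 0.66, -0.06], [0.44, 0.57, 0.69], [-0.49, -0.49, 0.72]]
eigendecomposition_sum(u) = [[-0.0, 0.00, -0.00], [0.00, -0.00, 0.00], [-0.00, 0.0, -0.00]] + [[0.37, 0.32, -0.28], [0.32, 0.28, -0.24], [-0.28, -0.24, 0.21]] + [[0.00,-0.04,-0.04], [-0.04,0.47,0.49], [-0.04,0.49,0.51]]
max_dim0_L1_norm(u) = 1.29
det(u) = -0.00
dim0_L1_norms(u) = [0.97, 1.28, 1.29]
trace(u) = 1.84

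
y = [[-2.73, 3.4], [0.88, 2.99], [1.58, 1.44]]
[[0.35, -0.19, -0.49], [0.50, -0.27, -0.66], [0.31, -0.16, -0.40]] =y @ [[0.06, -0.03, -0.07], [0.15, -0.08, -0.2]]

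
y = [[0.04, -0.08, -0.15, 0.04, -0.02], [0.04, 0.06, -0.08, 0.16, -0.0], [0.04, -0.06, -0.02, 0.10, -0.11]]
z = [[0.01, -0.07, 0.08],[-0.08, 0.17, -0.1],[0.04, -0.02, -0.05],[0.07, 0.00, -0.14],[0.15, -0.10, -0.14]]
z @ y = [[0.00,  -0.01,  0.0,  -0.0,  -0.01], [-0.0,  0.02,  0.00,  0.01,  0.01], [-0.0,  -0.0,  -0.0,  -0.01,  0.00], [-0.0,  0.0,  -0.01,  -0.01,  0.01], [-0.0,  -0.01,  -0.01,  -0.02,  0.01]]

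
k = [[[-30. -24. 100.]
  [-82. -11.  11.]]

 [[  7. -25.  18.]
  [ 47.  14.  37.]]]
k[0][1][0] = -82.0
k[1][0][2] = 18.0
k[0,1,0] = -82.0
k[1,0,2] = 18.0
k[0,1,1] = -11.0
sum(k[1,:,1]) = -11.0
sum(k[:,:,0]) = -58.0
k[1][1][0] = 47.0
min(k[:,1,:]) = -82.0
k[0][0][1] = -24.0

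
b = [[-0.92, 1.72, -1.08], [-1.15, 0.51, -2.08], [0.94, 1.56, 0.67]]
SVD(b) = [[-0.65, -0.42, 0.64], [-0.76, 0.25, -0.6], [0.09, -0.87, -0.48]] @ diag([3.1140858828991957, 2.183845168793929, 0.42377988704439606]) @ [[0.5, -0.43, 0.75], [-0.33, -0.9, -0.30], [-0.8, 0.1, 0.59]]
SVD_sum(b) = [[-1.01,0.87,-1.51],[-1.18,1.02,-1.77],[0.15,-0.13,0.22]] + [[0.30,0.82,0.27],[-0.18,-0.49,-0.16],[0.63,1.71,0.57]] + [[-0.22, 0.03, 0.16], [0.21, -0.03, -0.15], [0.16, -0.02, -0.12]]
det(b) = -2.88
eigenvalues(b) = [(-0.49+0j), (0.38+2.39j), (0.38-2.39j)]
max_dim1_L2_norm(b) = 2.43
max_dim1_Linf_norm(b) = 2.08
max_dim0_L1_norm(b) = 3.83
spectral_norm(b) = 3.11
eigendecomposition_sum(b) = [[-0.33+0.00j, (0.28-0j), (0.19+0j)], [0.05-0.00j, -0.04+0.00j, (-0.03-0j)], [0.21-0.00j, -0.17+0.00j, -0.12-0.00j]] + [[-0.29+0.44j, 0.72+0.58j, (-0.63+0.57j)], [(-0.6+0.21j), (0.27+1.08j), -1.03+0.09j], [0.37+0.46j, 0.87-0.57j, (0.39+0.87j)]] + [[(-0.29-0.44j), (0.72-0.58j), -0.63-0.57j], [-0.60-0.21j, (0.27-1.08j), -1.03-0.09j], [0.37-0.46j, 0.87+0.57j, (0.39-0.87j)]]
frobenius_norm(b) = 3.83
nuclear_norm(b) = 5.72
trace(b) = 0.26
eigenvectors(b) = [[0.84+0.00j, (-0.42+0.31j), (-0.42-0.31j)],[-0.12+0.00j, -0.63+0.00j, -0.63-0.00j],[-0.52+0.00j, 0.19+0.55j, (0.19-0.55j)]]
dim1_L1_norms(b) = [3.72, 3.74, 3.17]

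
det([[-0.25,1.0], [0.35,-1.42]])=0.005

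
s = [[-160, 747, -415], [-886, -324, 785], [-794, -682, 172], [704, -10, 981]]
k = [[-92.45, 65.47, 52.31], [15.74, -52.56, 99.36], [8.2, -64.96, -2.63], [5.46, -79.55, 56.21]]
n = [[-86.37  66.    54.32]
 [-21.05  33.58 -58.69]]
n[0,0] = -86.37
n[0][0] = -86.37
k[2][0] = 8.2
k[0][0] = -92.45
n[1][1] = 33.58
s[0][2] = -415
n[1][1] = 33.58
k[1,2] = 99.36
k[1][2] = 99.36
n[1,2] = -58.69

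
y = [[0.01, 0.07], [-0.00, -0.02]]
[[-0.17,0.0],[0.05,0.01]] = y @ [[0.78, 2.38],[-2.49, -0.32]]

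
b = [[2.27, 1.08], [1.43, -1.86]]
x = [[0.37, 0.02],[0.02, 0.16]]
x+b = [[2.64, 1.10], [1.45, -1.70]]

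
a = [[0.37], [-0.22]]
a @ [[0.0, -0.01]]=[[0.00, -0.00],  [0.0, 0.0]]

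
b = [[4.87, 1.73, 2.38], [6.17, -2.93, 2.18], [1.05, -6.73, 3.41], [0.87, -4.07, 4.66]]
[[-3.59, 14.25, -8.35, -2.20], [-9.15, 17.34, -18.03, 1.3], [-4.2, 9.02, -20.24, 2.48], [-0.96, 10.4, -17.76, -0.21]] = b @ [[-1.37, 2.14, -1.37, 0.12], [0.78, -0.14, 1.78, -0.69], [0.73, 1.71, -2.00, -0.67]]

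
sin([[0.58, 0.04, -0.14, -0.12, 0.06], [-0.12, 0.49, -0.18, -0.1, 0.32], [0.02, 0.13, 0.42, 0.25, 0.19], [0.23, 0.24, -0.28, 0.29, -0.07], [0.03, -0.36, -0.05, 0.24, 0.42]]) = [[0.56, 0.05, -0.13, -0.11, 0.06],[-0.10, 0.5, -0.17, -0.10, 0.30],[0.01, 0.12, 0.43, 0.23, 0.17],[0.22, 0.23, -0.25, 0.31, -0.07],[0.01, -0.34, -0.04, 0.23, 0.43]]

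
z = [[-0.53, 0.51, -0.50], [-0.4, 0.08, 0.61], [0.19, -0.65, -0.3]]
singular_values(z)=[1.01, 0.84, 0.38]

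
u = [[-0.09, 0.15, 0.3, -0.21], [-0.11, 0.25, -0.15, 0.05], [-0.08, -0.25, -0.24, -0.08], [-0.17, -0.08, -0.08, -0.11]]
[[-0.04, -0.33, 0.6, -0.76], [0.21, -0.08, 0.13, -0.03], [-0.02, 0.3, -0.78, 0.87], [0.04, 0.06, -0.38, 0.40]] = u @[[-0.44, 0.24, 1.06, -1.14], [0.41, -0.62, 1.76, -1.7], [-0.28, -0.68, 1.19, -1.64], [0.26, 0.04, -0.36, 0.53]]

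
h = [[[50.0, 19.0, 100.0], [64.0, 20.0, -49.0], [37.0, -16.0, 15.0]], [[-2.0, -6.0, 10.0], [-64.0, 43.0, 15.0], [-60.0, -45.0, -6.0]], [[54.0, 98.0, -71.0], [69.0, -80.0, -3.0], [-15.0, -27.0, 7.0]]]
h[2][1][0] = 69.0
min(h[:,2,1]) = -45.0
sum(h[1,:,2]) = 19.0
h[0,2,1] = -16.0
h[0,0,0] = 50.0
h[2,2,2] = 7.0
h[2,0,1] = 98.0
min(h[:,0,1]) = -6.0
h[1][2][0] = -60.0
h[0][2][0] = 37.0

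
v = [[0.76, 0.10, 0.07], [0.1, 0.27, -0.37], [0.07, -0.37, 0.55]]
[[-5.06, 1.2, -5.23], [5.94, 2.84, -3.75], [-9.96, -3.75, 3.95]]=v@[[-5.6, 1.84, -6.99],  [2.83, 2.03, -3.27],  [-15.5, -5.69, 5.87]]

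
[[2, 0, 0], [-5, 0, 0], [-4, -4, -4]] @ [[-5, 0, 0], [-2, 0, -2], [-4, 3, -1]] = [[-10, 0, 0], [25, 0, 0], [44, -12, 12]]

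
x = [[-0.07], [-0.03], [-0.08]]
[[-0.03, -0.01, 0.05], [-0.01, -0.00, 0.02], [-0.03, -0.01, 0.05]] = x @ [[0.40, 0.11, -0.68]]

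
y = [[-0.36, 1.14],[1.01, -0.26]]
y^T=[[-0.36,1.01], [1.14,-0.26]]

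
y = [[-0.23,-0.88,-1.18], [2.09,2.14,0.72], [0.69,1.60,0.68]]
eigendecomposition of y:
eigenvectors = [[(-0.35+0.43j),(-0.35-0.43j),(0.57+0j)], [(0.61+0j),0.61-0.00j,(-0.62+0j)], [(0.48-0.3j),0.48+0.30j,(0.55+0j)]]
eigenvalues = [(1.5+1.14j), (1.5-1.14j), (-0.41+0j)]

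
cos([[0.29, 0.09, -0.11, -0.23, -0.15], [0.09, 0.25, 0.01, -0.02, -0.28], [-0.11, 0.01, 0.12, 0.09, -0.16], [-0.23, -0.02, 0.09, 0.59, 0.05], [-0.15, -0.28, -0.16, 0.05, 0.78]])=[[0.92, -0.04, 0.02, 0.1, 0.08], [-0.04, 0.93, -0.02, 0.02, 0.14], [0.02, -0.02, 0.97, -0.04, 0.06], [0.10, 0.02, -0.04, 0.80, -0.04], [0.08, 0.14, 0.06, -0.04, 0.66]]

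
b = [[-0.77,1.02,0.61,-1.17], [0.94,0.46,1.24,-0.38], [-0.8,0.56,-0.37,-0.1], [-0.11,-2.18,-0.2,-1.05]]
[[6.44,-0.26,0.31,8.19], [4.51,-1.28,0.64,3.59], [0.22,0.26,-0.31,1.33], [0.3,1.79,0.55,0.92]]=b@ [[2.62,  0.14,  -0.25,  -2.84],[2.50,  -0.32,  -0.34,  0.56],[-0.98,  -1.27,  0.85,  4.07],[-5.56,  -0.81,  0.05,  -2.52]]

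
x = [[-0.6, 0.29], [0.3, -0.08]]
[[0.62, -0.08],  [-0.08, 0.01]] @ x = [[-0.40, 0.19], [0.05, -0.02]]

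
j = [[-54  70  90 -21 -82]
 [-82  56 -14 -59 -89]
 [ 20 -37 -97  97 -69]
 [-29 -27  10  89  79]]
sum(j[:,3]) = 106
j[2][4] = -69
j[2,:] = [20, -37, -97, 97, -69]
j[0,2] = 90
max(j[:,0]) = 20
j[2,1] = -37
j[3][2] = 10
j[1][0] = -82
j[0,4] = -82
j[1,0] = -82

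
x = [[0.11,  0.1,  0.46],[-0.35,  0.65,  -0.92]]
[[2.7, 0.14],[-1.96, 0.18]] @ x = [[0.25, 0.36, 1.11], [-0.28, -0.08, -1.07]]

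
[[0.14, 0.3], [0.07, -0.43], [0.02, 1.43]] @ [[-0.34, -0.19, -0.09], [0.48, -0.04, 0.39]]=[[0.1, -0.04, 0.10], [-0.23, 0.0, -0.17], [0.68, -0.06, 0.56]]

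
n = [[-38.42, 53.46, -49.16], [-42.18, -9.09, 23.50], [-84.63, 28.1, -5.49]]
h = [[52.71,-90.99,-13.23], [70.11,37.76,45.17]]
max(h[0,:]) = 52.71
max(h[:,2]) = 45.17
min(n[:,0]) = -84.63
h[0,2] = -13.23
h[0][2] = -13.23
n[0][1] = 53.46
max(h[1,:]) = 70.11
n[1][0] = -42.18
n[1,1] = -9.09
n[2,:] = [-84.63, 28.1, -5.49]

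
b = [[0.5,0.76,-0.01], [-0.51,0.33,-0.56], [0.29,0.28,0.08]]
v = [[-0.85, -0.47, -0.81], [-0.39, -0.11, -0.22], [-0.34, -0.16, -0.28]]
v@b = [[-0.42, -1.03, 0.21], [-0.20, -0.39, 0.05], [-0.17, -0.39, 0.07]]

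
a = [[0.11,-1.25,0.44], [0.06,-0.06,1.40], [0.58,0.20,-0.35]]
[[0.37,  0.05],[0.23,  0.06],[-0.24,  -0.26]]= a @ [[-0.22, -0.39], [-0.26, -0.05], [0.16, 0.06]]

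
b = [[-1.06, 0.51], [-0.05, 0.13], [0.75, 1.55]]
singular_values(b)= [1.72, 1.18]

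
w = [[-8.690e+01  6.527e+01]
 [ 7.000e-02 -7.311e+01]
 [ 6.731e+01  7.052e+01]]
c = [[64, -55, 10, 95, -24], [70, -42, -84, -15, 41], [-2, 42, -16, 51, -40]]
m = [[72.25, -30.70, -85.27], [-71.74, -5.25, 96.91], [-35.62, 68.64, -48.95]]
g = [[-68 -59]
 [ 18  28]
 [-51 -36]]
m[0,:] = [72.25, -30.7, -85.27]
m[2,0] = -35.62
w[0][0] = -86.9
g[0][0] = -68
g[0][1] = -59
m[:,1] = [-30.7, -5.25, 68.64]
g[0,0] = -68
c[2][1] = 42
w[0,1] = 65.27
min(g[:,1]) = -59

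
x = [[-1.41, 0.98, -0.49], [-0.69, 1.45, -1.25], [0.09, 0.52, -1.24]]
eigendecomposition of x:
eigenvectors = [[-0.34, -0.49, 0.11], [-0.91, 0.27, 0.48], [-0.24, 0.83, 0.87]]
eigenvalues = [0.86, -1.12, -0.94]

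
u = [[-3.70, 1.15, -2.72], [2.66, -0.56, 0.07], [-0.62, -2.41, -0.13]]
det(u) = 17.835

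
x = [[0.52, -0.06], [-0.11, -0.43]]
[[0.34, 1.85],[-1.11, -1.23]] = x @ [[0.92, 3.78], [2.34, 1.89]]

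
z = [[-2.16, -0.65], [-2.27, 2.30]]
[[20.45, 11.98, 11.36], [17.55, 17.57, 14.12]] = z@[[-9.07, -6.05, -5.48], [-1.32, 1.67, 0.73]]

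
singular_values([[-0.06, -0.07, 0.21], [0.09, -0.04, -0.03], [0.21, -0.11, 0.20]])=[0.34, 0.2, 0.03]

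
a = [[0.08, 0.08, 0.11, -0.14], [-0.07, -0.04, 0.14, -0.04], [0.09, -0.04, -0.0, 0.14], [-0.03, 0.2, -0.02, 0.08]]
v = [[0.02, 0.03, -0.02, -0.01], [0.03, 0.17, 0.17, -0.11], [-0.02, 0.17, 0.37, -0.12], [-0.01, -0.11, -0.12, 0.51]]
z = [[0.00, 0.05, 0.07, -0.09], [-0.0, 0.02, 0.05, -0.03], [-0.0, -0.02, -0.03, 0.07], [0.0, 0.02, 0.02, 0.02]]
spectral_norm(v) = 0.65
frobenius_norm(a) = 0.39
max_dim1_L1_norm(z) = 0.21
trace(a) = 0.12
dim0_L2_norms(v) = [0.04, 0.27, 0.42, 0.54]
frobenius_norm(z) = 0.16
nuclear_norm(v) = 1.07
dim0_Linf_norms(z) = [0.0, 0.05, 0.07, 0.09]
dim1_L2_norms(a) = [0.21, 0.17, 0.17, 0.22]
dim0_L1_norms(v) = [0.08, 0.48, 0.68, 0.75]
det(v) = 0.00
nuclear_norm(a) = 0.74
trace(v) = 1.07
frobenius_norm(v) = 0.73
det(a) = 0.00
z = a @ v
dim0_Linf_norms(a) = [0.09, 0.2, 0.14, 0.14]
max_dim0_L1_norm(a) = 0.4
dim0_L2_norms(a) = [0.14, 0.22, 0.18, 0.22]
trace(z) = 0.01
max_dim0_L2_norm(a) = 0.22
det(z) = 0.00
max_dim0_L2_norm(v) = 0.54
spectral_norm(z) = 0.16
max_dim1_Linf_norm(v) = 0.51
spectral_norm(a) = 0.25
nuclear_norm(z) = 0.21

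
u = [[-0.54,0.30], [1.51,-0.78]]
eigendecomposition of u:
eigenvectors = [[0.47, -0.35], [0.88, 0.94]]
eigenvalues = [0.02, -1.34]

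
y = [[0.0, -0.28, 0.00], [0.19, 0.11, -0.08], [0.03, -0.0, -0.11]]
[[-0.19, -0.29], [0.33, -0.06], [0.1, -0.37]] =y@[[1.10, 0.56], [0.67, 1.03], [-0.65, 3.51]]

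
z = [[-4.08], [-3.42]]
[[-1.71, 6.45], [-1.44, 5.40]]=z @ [[0.42, -1.58]]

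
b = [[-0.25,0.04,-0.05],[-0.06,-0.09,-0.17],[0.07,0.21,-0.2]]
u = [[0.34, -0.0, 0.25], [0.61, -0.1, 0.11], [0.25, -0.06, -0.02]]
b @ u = [[-0.07,-0.0,-0.06], [-0.12,0.02,-0.02], [0.10,-0.01,0.04]]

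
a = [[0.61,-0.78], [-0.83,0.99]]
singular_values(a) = [1.63, 0.03]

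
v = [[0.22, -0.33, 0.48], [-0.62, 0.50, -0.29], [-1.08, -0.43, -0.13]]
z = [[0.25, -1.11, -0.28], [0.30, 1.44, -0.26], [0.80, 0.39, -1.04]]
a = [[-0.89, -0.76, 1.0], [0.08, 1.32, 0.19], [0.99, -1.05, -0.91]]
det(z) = -0.17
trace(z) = 0.65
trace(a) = -0.48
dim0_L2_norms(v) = [1.26, 0.74, 0.58]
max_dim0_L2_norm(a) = 1.85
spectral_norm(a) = 2.00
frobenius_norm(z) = 2.34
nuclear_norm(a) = 3.94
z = v @ a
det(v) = 0.27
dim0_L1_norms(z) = [1.35, 2.94, 1.58]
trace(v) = 0.59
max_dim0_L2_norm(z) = 1.86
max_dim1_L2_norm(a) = 1.71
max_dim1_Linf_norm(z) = 1.44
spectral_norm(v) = 1.31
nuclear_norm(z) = 3.32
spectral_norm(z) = 1.93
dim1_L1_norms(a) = [2.65, 1.59, 2.95]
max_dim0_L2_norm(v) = 1.26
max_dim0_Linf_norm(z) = 1.44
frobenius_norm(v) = 1.57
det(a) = -0.70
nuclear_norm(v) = 2.39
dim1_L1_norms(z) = [1.64, 2.0, 2.23]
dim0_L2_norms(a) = [1.33, 1.85, 1.37]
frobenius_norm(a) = 2.66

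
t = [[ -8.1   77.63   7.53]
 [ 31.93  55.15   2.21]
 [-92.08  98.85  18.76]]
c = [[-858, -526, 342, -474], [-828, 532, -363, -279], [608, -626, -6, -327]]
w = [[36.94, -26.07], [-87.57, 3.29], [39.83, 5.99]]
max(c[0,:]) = 342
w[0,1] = -26.07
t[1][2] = 2.21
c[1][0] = -828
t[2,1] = 98.85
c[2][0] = 608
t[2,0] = -92.08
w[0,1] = -26.07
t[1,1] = 55.15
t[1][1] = 55.15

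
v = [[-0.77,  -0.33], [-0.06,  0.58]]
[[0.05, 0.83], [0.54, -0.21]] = v @ [[-0.45, -0.89],[0.89, -0.45]]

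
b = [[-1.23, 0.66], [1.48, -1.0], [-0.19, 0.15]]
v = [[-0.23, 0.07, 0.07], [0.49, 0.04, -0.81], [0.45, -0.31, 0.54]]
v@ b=[[0.37, -0.21], [-0.39, 0.16], [-1.11, 0.69]]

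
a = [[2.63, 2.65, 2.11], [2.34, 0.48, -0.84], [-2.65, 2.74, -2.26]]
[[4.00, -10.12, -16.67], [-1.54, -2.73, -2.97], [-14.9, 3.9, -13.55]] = a@[[0.89, -1.45, -0.29], [-1.93, -1.20, -5.62], [3.21, -1.48, -0.48]]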